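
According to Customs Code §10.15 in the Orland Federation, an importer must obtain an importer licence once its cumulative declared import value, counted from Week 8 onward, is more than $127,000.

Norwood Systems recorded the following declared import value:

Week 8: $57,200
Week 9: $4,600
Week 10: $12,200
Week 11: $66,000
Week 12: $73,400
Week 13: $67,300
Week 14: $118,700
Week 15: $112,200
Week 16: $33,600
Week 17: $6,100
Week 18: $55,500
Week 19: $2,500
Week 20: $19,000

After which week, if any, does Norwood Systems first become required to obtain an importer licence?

Through Week 8: $57,200
Through Week 9: $61,800
Through Week 10: $74,000
Through Week 11: $140,000 ← exceeds threshold

Week 11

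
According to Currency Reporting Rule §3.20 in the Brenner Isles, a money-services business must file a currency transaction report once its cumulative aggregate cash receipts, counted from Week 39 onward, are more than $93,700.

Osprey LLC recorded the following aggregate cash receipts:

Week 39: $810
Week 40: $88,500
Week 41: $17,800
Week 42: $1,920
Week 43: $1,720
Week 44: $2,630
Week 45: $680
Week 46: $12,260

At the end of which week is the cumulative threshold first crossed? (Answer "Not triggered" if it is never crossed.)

Through Week 39: $810
Through Week 40: $89,310
Through Week 41: $107,110 ← exceeds threshold

Week 41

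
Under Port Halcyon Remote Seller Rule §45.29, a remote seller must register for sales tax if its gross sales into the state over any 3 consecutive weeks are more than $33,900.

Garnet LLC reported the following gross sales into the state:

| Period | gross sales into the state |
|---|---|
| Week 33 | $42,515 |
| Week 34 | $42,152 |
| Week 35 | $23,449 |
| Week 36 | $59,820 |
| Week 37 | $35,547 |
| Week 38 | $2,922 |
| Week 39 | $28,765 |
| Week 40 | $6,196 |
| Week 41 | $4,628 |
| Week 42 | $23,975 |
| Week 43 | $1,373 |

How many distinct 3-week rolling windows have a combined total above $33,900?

Week 33–Week 35: $42,515 + $42,152 + $23,449 = $108,116 (over)
Week 34–Week 36: $42,152 + $23,449 + $59,820 = $125,421 (over)
Week 35–Week 37: $23,449 + $59,820 + $35,547 = $118,816 (over)
Week 36–Week 38: $59,820 + $35,547 + $2,922 = $98,289 (over)
Week 37–Week 39: $35,547 + $2,922 + $28,765 = $67,234 (over)
Week 38–Week 40: $2,922 + $28,765 + $6,196 = $37,883 (over)
Week 39–Week 41: $28,765 + $6,196 + $4,628 = $39,589 (over)
Week 40–Week 42: $6,196 + $4,628 + $23,975 = $34,799 (over)
Week 41–Week 43: $4,628 + $23,975 + $1,373 = $29,976 (under)
8 windows exceed the threshold.

8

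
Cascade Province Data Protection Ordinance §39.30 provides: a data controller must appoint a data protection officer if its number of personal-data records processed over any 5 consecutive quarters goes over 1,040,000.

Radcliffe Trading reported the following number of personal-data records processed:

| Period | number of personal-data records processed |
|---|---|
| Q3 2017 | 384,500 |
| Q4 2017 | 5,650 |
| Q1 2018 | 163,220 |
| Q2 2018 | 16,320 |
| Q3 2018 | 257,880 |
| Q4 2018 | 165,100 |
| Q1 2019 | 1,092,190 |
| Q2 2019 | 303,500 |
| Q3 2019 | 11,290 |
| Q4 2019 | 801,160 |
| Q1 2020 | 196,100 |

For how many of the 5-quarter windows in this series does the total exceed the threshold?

Q3 2017–Q3 2018: 384,500 + 5,650 + 163,220 + 16,320 + 257,880 = 827,570 (under)
Q4 2017–Q4 2018: 5,650 + 163,220 + 16,320 + 257,880 + 165,100 = 608,170 (under)
Q1 2018–Q1 2019: 163,220 + 16,320 + 257,880 + 165,100 + 1,092,190 = 1,694,710 (over)
Q2 2018–Q2 2019: 16,320 + 257,880 + 165,100 + 1,092,190 + 303,500 = 1,834,990 (over)
Q3 2018–Q3 2019: 257,880 + 165,100 + 1,092,190 + 303,500 + 11,290 = 1,829,960 (over)
Q4 2018–Q4 2019: 165,100 + 1,092,190 + 303,500 + 11,290 + 801,160 = 2,373,240 (over)
Q1 2019–Q1 2020: 1,092,190 + 303,500 + 11,290 + 801,160 + 196,100 = 2,404,240 (over)
5 windows exceed the threshold.

5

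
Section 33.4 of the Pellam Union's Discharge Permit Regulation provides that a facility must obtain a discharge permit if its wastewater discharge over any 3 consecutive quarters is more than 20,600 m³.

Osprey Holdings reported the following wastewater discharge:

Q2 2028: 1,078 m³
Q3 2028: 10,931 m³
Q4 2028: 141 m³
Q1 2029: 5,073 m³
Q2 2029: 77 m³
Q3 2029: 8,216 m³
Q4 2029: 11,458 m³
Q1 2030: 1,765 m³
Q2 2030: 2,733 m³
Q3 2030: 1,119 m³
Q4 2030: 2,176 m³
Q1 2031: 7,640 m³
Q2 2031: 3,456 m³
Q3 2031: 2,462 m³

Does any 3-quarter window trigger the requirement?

Q2 2028–Q4 2028: 1,078 m³ + 10,931 m³ + 141 m³ = 12,150 m³ (under)
Q3 2028–Q1 2029: 10,931 m³ + 141 m³ + 5,073 m³ = 16,145 m³ (under)
Q4 2028–Q2 2029: 141 m³ + 5,073 m³ + 77 m³ = 5,291 m³ (under)
Q1 2029–Q3 2029: 5,073 m³ + 77 m³ + 8,216 m³ = 13,366 m³ (under)
Q2 2029–Q4 2029: 77 m³ + 8,216 m³ + 11,458 m³ = 19,751 m³ (under)
Q3 2029–Q1 2030: 8,216 m³ + 11,458 m³ + 1,765 m³ = 21,439 m³ (over)
Q4 2029–Q2 2030: 11,458 m³ + 1,765 m³ + 2,733 m³ = 15,956 m³ (under)
Q1 2030–Q3 2030: 1,765 m³ + 2,733 m³ + 1,119 m³ = 5,617 m³ (under)
Q2 2030–Q4 2030: 2,733 m³ + 1,119 m³ + 2,176 m³ = 6,028 m³ (under)
Q3 2030–Q1 2031: 1,119 m³ + 2,176 m³ + 7,640 m³ = 10,935 m³ (under)
Q4 2030–Q2 2031: 2,176 m³ + 7,640 m³ + 3,456 m³ = 13,272 m³ (under)
Q1 2031–Q3 2031: 7,640 m³ + 3,456 m³ + 2,462 m³ = 13,558 m³ (under)
At least one window exceeds 20,600 m³.

Yes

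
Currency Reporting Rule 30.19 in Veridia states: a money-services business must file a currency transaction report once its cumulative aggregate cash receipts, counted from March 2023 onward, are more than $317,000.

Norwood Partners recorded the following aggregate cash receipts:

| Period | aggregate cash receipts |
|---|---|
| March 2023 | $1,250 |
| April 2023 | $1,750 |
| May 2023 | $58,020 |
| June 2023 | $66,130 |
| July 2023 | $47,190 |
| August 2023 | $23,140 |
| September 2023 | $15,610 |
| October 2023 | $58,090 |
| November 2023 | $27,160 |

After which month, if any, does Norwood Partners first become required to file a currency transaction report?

Through March 2023: $1,250
Through April 2023: $3,000
Through May 2023: $61,020
Through June 2023: $127,150
Through July 2023: $174,340
Through August 2023: $197,480
Through September 2023: $213,090
Through October 2023: $271,180
Through November 2023: $298,340
Final cumulative total $298,340 ≤ $317,000; the threshold is never exceeded.

Not triggered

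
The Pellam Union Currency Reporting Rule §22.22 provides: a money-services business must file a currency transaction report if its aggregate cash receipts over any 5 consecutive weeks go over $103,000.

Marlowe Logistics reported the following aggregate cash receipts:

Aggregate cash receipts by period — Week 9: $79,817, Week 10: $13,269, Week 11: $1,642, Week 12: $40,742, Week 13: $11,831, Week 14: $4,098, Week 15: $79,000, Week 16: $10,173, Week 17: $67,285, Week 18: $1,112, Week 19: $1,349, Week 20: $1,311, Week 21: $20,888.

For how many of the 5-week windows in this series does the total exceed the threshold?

Week 9–Week 13: $79,817 + $13,269 + $1,642 + $40,742 + $11,831 = $147,301 (over)
Week 10–Week 14: $13,269 + $1,642 + $40,742 + $11,831 + $4,098 = $71,582 (under)
Week 11–Week 15: $1,642 + $40,742 + $11,831 + $4,098 + $79,000 = $137,313 (over)
Week 12–Week 16: $40,742 + $11,831 + $4,098 + $79,000 + $10,173 = $145,844 (over)
Week 13–Week 17: $11,831 + $4,098 + $79,000 + $10,173 + $67,285 = $172,387 (over)
Week 14–Week 18: $4,098 + $79,000 + $10,173 + $67,285 + $1,112 = $161,668 (over)
Week 15–Week 19: $79,000 + $10,173 + $67,285 + $1,112 + $1,349 = $158,919 (over)
Week 16–Week 20: $10,173 + $67,285 + $1,112 + $1,349 + $1,311 = $81,230 (under)
Week 17–Week 21: $67,285 + $1,112 + $1,349 + $1,311 + $20,888 = $91,945 (under)
6 windows exceed the threshold.

6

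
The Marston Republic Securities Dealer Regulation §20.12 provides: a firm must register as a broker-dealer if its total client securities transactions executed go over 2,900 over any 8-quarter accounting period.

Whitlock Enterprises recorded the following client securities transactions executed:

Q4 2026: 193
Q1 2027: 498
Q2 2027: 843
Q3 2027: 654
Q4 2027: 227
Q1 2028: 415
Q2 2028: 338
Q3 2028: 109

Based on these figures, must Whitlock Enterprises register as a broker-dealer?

Total client securities transactions executed: 193 + 498 + 843 + 654 + 227 + 415 + 338 + 109 = 3,277.
3,277 > 2,900, so the threshold is exceeded.

Yes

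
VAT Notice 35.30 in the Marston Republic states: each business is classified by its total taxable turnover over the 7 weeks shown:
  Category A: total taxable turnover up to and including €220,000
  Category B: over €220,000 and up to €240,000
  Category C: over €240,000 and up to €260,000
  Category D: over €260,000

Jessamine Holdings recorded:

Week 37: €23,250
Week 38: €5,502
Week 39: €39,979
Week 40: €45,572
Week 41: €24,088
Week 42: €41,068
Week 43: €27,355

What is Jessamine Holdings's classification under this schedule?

Total taxable turnover: €23,250 + €5,502 + €39,979 + €45,572 + €24,088 + €41,068 + €27,355 = €206,814.
€206,814 ≤ €220,000, so Category A applies.

Category A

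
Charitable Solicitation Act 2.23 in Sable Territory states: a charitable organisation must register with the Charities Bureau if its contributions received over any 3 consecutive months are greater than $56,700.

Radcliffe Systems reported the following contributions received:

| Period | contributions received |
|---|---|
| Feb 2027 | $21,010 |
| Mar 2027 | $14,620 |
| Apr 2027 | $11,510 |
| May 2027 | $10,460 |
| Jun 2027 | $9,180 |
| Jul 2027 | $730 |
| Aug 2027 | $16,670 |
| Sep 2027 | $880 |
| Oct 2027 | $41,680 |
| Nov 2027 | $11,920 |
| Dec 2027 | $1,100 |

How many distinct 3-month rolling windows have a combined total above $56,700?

1

Feb 2027–Apr 2027: $21,010 + $14,620 + $11,510 = $47,140 (under)
Mar 2027–May 2027: $14,620 + $11,510 + $10,460 = $36,590 (under)
Apr 2027–Jun 2027: $11,510 + $10,460 + $9,180 = $31,150 (under)
May 2027–Jul 2027: $10,460 + $9,180 + $730 = $20,370 (under)
Jun 2027–Aug 2027: $9,180 + $730 + $16,670 = $26,580 (under)
Jul 2027–Sep 2027: $730 + $16,670 + $880 = $18,280 (under)
Aug 2027–Oct 2027: $16,670 + $880 + $41,680 = $59,230 (over)
Sep 2027–Nov 2027: $880 + $41,680 + $11,920 = $54,480 (under)
Oct 2027–Dec 2027: $41,680 + $11,920 + $1,100 = $54,700 (under)
1 window exceeds the threshold.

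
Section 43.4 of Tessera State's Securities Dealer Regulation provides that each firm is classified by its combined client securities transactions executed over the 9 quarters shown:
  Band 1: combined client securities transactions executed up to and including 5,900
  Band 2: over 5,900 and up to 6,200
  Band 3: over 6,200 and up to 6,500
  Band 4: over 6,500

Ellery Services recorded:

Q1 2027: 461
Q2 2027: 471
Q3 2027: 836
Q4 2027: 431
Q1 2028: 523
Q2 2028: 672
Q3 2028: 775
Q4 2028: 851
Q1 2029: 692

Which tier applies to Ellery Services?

Band 1

Combined client securities transactions executed: 461 + 471 + 836 + 431 + 523 + 672 + 775 + 851 + 692 = 5,712.
5,712 ≤ 5,900, so Band 1 applies.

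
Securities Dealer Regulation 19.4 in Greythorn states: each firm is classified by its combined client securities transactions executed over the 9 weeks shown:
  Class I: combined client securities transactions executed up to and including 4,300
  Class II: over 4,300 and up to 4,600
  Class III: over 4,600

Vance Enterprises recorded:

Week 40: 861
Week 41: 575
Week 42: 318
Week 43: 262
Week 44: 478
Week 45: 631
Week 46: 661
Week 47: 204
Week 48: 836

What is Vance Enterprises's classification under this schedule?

Combined client securities transactions executed: 861 + 575 + 318 + 262 + 478 + 631 + 661 + 204 + 836 = 4,826.
4,826 > 4,600, so Class III applies.

Class III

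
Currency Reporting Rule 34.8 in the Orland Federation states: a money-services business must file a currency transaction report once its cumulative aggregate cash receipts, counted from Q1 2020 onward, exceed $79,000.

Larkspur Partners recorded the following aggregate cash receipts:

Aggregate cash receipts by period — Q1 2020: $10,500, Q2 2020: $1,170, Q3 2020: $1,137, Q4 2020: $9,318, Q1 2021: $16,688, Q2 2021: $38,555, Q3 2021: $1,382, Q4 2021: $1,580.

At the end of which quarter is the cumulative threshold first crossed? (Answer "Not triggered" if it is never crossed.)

Q4 2021

Through Q1 2020: $10,500
Through Q2 2020: $11,670
Through Q3 2020: $12,807
Through Q4 2020: $22,125
Through Q1 2021: $38,813
Through Q2 2021: $77,368
Through Q3 2021: $78,750
Through Q4 2021: $80,330 ← exceeds threshold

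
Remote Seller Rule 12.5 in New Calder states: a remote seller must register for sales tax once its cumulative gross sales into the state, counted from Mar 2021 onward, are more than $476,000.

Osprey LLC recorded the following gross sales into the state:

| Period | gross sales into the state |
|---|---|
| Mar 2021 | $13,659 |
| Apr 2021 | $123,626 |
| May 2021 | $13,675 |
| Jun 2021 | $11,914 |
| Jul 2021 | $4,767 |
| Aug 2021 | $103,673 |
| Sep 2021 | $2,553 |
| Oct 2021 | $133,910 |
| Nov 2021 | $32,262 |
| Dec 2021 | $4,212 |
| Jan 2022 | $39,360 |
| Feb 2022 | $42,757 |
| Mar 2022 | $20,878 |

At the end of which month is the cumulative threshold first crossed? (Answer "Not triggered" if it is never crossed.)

Jan 2022

Through Mar 2021: $13,659
Through Apr 2021: $137,285
Through May 2021: $150,960
Through Jun 2021: $162,874
Through Jul 2021: $167,641
Through Aug 2021: $271,314
Through Sep 2021: $273,867
Through Oct 2021: $407,777
Through Nov 2021: $440,039
Through Dec 2021: $444,251
Through Jan 2022: $483,611 ← exceeds threshold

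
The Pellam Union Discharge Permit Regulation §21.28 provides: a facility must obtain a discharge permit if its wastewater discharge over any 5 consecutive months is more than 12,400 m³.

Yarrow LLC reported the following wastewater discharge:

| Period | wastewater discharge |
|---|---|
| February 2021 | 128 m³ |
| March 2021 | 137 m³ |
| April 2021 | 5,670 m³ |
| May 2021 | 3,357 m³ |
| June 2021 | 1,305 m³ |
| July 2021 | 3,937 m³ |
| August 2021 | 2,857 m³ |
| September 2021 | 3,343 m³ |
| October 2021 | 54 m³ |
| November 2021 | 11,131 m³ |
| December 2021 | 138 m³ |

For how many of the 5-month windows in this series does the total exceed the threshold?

5

February 2021–June 2021: 128 m³ + 137 m³ + 5,670 m³ + 3,357 m³ + 1,305 m³ = 10,597 m³ (under)
March 2021–July 2021: 137 m³ + 5,670 m³ + 3,357 m³ + 1,305 m³ + 3,937 m³ = 14,406 m³ (over)
April 2021–August 2021: 5,670 m³ + 3,357 m³ + 1,305 m³ + 3,937 m³ + 2,857 m³ = 17,126 m³ (over)
May 2021–September 2021: 3,357 m³ + 1,305 m³ + 3,937 m³ + 2,857 m³ + 3,343 m³ = 14,799 m³ (over)
June 2021–October 2021: 1,305 m³ + 3,937 m³ + 2,857 m³ + 3,343 m³ + 54 m³ = 11,496 m³ (under)
July 2021–November 2021: 3,937 m³ + 2,857 m³ + 3,343 m³ + 54 m³ + 11,131 m³ = 21,322 m³ (over)
August 2021–December 2021: 2,857 m³ + 3,343 m³ + 54 m³ + 11,131 m³ + 138 m³ = 17,523 m³ (over)
5 windows exceed the threshold.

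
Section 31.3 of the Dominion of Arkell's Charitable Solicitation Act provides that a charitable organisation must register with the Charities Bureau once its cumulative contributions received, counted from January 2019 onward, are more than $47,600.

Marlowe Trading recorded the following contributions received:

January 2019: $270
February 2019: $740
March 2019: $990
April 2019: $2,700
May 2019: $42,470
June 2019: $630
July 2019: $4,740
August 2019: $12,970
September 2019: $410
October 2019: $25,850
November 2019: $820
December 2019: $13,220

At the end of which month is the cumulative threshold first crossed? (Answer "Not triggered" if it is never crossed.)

June 2019

Through January 2019: $270
Through February 2019: $1,010
Through March 2019: $2,000
Through April 2019: $4,700
Through May 2019: $47,170
Through June 2019: $47,800 ← exceeds threshold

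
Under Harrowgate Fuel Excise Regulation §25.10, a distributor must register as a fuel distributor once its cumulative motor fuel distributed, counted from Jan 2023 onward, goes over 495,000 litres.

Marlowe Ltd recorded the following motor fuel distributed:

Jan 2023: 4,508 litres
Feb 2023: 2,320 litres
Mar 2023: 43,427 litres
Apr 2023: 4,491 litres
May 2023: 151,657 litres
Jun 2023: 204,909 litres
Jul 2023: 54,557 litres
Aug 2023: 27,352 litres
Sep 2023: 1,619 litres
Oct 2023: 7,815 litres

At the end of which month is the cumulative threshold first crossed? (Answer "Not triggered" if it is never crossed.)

Through Jan 2023: 4,508 litres
Through Feb 2023: 6,828 litres
Through Mar 2023: 50,255 litres
Through Apr 2023: 54,746 litres
Through May 2023: 206,403 litres
Through Jun 2023: 411,312 litres
Through Jul 2023: 465,869 litres
Through Aug 2023: 493,221 litres
Through Sep 2023: 494,840 litres
Through Oct 2023: 502,655 litres ← exceeds threshold

Oct 2023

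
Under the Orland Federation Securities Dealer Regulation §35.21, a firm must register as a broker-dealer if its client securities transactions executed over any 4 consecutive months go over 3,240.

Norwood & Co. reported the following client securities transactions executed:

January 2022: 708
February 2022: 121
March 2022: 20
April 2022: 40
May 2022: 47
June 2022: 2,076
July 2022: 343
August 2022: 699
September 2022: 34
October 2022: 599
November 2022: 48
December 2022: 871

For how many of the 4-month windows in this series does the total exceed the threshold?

January 2022–April 2022: 708 + 121 + 20 + 40 = 889 (under)
February 2022–May 2022: 121 + 20 + 40 + 47 = 228 (under)
March 2022–June 2022: 20 + 40 + 47 + 2,076 = 2,183 (under)
April 2022–July 2022: 40 + 47 + 2,076 + 343 = 2,506 (under)
May 2022–August 2022: 47 + 2,076 + 343 + 699 = 3,165 (under)
June 2022–September 2022: 2,076 + 343 + 699 + 34 = 3,152 (under)
July 2022–October 2022: 343 + 699 + 34 + 599 = 1,675 (under)
August 2022–November 2022: 699 + 34 + 599 + 48 = 1,380 (under)
September 2022–December 2022: 34 + 599 + 48 + 871 = 1,552 (under)
0 windows exceed the threshold.

0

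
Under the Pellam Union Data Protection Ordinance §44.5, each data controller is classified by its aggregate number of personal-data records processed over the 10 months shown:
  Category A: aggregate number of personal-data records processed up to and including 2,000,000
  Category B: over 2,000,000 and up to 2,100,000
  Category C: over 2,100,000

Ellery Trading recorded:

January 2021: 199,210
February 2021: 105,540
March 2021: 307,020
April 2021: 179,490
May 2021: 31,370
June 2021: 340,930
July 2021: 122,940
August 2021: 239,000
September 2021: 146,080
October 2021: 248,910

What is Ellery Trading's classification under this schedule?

Aggregate number of personal-data records processed: 199,210 + 105,540 + 307,020 + 179,490 + 31,370 + 340,930 + 122,940 + 239,000 + 146,080 + 248,910 = 1,920,490.
1,920,490 ≤ 2,000,000, so Category A applies.

Category A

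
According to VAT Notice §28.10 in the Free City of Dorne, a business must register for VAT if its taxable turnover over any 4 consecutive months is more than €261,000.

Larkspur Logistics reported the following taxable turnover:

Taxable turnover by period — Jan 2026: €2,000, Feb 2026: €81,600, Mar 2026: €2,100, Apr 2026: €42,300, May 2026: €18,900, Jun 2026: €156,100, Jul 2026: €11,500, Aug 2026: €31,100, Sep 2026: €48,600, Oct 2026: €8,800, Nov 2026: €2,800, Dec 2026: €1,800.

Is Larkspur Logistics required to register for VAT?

Jan 2026–Apr 2026: €2,000 + €81,600 + €2,100 + €42,300 = €128,000 (under)
Feb 2026–May 2026: €81,600 + €2,100 + €42,300 + €18,900 = €144,900 (under)
Mar 2026–Jun 2026: €2,100 + €42,300 + €18,900 + €156,100 = €219,400 (under)
Apr 2026–Jul 2026: €42,300 + €18,900 + €156,100 + €11,500 = €228,800 (under)
May 2026–Aug 2026: €18,900 + €156,100 + €11,500 + €31,100 = €217,600 (under)
Jun 2026–Sep 2026: €156,100 + €11,500 + €31,100 + €48,600 = €247,300 (under)
Jul 2026–Oct 2026: €11,500 + €31,100 + €48,600 + €8,800 = €100,000 (under)
Aug 2026–Nov 2026: €31,100 + €48,600 + €8,800 + €2,800 = €91,300 (under)
Sep 2026–Dec 2026: €48,600 + €8,800 + €2,800 + €1,800 = €62,000 (under)
No window exceeds €261,000.

No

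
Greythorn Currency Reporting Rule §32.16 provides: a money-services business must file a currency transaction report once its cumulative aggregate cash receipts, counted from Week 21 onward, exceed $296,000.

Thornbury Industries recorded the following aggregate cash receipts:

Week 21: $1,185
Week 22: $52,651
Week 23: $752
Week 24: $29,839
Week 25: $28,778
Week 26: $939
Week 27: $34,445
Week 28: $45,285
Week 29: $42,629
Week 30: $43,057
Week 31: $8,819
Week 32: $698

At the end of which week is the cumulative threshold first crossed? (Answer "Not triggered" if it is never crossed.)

Not triggered

Through Week 21: $1,185
Through Week 22: $53,836
Through Week 23: $54,588
Through Week 24: $84,427
Through Week 25: $113,205
Through Week 26: $114,144
Through Week 27: $148,589
Through Week 28: $193,874
Through Week 29: $236,503
Through Week 30: $279,560
Through Week 31: $288,379
Through Week 32: $289,077
Final cumulative total $289,077 ≤ $296,000; the threshold is never exceeded.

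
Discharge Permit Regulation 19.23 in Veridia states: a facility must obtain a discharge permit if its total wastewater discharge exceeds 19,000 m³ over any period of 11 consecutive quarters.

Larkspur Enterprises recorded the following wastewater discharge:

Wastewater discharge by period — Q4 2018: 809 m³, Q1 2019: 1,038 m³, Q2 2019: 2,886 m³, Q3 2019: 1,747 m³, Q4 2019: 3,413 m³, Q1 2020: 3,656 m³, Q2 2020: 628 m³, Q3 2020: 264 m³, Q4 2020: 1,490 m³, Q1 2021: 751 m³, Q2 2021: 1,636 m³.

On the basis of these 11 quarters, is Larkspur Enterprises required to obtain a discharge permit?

Total wastewater discharge: 809 m³ + 1,038 m³ + 2,886 m³ + 1,747 m³ + 3,413 m³ + 3,656 m³ + 628 m³ + 264 m³ + 1,490 m³ + 751 m³ + 1,636 m³ = 18,318 m³.
18,318 m³ ≤ 19,000 m³, so the threshold is not exceeded.

No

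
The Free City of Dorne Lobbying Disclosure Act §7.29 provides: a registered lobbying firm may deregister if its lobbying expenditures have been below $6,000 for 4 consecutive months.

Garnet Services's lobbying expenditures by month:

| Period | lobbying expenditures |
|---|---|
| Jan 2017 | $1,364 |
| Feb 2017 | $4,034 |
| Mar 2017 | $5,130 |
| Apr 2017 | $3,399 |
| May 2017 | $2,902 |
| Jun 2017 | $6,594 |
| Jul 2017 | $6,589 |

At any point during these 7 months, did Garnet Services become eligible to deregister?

Months below $6,000: Jan 2017, Feb 2017, Mar 2017, Apr 2017, May 2017.
Longest run of consecutive months below the threshold: 5.
5 ≥ 4, so Garnet Services became eligible.

Yes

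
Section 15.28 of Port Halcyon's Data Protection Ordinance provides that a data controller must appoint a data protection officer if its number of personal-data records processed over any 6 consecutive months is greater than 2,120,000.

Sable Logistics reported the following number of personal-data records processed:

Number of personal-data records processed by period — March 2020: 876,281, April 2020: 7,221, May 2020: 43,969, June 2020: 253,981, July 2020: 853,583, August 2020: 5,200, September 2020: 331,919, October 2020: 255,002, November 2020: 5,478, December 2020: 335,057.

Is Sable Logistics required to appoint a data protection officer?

March 2020–August 2020: 876,281 + 7,221 + 43,969 + 253,981 + 853,583 + 5,200 = 2,040,235 (under)
April 2020–September 2020: 7,221 + 43,969 + 253,981 + 853,583 + 5,200 + 331,919 = 1,495,873 (under)
May 2020–October 2020: 43,969 + 253,981 + 853,583 + 5,200 + 331,919 + 255,002 = 1,743,654 (under)
June 2020–November 2020: 253,981 + 853,583 + 5,200 + 331,919 + 255,002 + 5,478 = 1,705,163 (under)
July 2020–December 2020: 853,583 + 5,200 + 331,919 + 255,002 + 5,478 + 335,057 = 1,786,239 (under)
No window exceeds 2,120,000.

No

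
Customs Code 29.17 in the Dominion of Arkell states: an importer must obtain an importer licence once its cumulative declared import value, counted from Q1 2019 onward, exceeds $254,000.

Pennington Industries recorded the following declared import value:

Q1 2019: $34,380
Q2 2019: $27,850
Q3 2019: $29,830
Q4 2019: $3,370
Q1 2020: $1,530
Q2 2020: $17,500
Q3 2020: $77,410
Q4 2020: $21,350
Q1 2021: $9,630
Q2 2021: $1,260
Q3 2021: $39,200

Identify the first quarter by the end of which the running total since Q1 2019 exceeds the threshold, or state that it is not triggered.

Through Q1 2019: $34,380
Through Q2 2019: $62,230
Through Q3 2019: $92,060
Through Q4 2019: $95,430
Through Q1 2020: $96,960
Through Q2 2020: $114,460
Through Q3 2020: $191,870
Through Q4 2020: $213,220
Through Q1 2021: $222,850
Through Q2 2021: $224,110
Through Q3 2021: $263,310 ← exceeds threshold

Q3 2021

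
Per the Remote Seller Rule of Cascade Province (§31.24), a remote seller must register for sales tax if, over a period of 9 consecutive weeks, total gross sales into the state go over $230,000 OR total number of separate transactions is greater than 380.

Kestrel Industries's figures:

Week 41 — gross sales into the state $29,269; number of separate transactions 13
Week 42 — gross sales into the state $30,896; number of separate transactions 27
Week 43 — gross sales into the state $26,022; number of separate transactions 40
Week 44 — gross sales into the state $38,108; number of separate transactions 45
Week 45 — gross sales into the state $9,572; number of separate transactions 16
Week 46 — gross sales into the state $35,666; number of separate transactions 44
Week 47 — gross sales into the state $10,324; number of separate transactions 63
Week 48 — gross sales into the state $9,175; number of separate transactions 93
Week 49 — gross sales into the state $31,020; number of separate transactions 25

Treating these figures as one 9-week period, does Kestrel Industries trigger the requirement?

Total gross sales into the state: $29,269 + $30,896 + $26,022 + $38,108 + $9,572 + $35,666 + $10,324 + $9,175 + $31,020 = $220,052 (≤ $230,000).
Total number of separate transactions: 13 + 27 + 40 + 45 + 16 + 44 + 63 + 93 + 25 = 366 (≤ 380).
The test is 'or': neither threshold is exceeded.

No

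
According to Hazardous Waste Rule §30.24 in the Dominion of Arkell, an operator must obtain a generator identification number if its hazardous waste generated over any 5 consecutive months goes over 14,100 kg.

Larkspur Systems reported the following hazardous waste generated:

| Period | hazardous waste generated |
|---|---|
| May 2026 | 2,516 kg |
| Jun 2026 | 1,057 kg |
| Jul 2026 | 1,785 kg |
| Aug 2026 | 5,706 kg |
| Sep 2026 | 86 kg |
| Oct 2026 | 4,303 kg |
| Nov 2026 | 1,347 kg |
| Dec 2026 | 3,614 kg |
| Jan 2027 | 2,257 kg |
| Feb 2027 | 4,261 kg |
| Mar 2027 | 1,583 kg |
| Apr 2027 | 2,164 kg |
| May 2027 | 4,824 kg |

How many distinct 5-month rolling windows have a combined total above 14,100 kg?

May 2026–Sep 2026: 2,516 kg + 1,057 kg + 1,785 kg + 5,706 kg + 86 kg = 11,150 kg (under)
Jun 2026–Oct 2026: 1,057 kg + 1,785 kg + 5,706 kg + 86 kg + 4,303 kg = 12,937 kg (under)
Jul 2026–Nov 2026: 1,785 kg + 5,706 kg + 86 kg + 4,303 kg + 1,347 kg = 13,227 kg (under)
Aug 2026–Dec 2026: 5,706 kg + 86 kg + 4,303 kg + 1,347 kg + 3,614 kg = 15,056 kg (over)
Sep 2026–Jan 2027: 86 kg + 4,303 kg + 1,347 kg + 3,614 kg + 2,257 kg = 11,607 kg (under)
Oct 2026–Feb 2027: 4,303 kg + 1,347 kg + 3,614 kg + 2,257 kg + 4,261 kg = 15,782 kg (over)
Nov 2026–Mar 2027: 1,347 kg + 3,614 kg + 2,257 kg + 4,261 kg + 1,583 kg = 13,062 kg (under)
Dec 2026–Apr 2027: 3,614 kg + 2,257 kg + 4,261 kg + 1,583 kg + 2,164 kg = 13,879 kg (under)
Jan 2027–May 2027: 2,257 kg + 4,261 kg + 1,583 kg + 2,164 kg + 4,824 kg = 15,089 kg (over)
3 windows exceed the threshold.

3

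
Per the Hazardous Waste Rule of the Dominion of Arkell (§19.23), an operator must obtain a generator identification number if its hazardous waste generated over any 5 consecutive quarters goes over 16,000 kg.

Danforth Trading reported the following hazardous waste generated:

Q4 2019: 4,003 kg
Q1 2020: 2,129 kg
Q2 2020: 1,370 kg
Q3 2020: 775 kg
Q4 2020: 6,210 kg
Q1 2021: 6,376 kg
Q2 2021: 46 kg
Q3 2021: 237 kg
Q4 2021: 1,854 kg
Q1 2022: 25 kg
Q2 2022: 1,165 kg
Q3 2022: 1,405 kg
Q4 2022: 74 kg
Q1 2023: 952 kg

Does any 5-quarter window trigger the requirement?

Q4 2019–Q4 2020: 4,003 kg + 2,129 kg + 1,370 kg + 775 kg + 6,210 kg = 14,487 kg (under)
Q1 2020–Q1 2021: 2,129 kg + 1,370 kg + 775 kg + 6,210 kg + 6,376 kg = 16,860 kg (over)
Q2 2020–Q2 2021: 1,370 kg + 775 kg + 6,210 kg + 6,376 kg + 46 kg = 14,777 kg (under)
Q3 2020–Q3 2021: 775 kg + 6,210 kg + 6,376 kg + 46 kg + 237 kg = 13,644 kg (under)
Q4 2020–Q4 2021: 6,210 kg + 6,376 kg + 46 kg + 237 kg + 1,854 kg = 14,723 kg (under)
Q1 2021–Q1 2022: 6,376 kg + 46 kg + 237 kg + 1,854 kg + 25 kg = 8,538 kg (under)
Q2 2021–Q2 2022: 46 kg + 237 kg + 1,854 kg + 25 kg + 1,165 kg = 3,327 kg (under)
Q3 2021–Q3 2022: 237 kg + 1,854 kg + 25 kg + 1,165 kg + 1,405 kg = 4,686 kg (under)
Q4 2021–Q4 2022: 1,854 kg + 25 kg + 1,165 kg + 1,405 kg + 74 kg = 4,523 kg (under)
Q1 2022–Q1 2023: 25 kg + 1,165 kg + 1,405 kg + 74 kg + 952 kg = 3,621 kg (under)
At least one window exceeds 16,000 kg.

Yes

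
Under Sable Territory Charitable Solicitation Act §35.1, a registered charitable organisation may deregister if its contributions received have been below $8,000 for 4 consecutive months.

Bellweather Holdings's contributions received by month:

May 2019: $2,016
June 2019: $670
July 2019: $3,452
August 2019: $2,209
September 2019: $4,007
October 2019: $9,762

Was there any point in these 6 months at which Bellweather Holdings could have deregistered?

Yes

Months below $8,000: May 2019, June 2019, July 2019, August 2019, September 2019.
Longest run of consecutive months below the threshold: 5.
5 ≥ 4, so Bellweather Holdings became eligible.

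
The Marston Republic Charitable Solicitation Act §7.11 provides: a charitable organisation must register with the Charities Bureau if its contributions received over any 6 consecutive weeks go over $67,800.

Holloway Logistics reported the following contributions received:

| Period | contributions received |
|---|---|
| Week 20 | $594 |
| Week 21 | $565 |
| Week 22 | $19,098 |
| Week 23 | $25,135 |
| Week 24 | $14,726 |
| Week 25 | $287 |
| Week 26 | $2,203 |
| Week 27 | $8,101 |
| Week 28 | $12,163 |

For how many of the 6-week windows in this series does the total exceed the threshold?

1

Week 20–Week 25: $594 + $565 + $19,098 + $25,135 + $14,726 + $287 = $60,405 (under)
Week 21–Week 26: $565 + $19,098 + $25,135 + $14,726 + $287 + $2,203 = $62,014 (under)
Week 22–Week 27: $19,098 + $25,135 + $14,726 + $287 + $2,203 + $8,101 = $69,550 (over)
Week 23–Week 28: $25,135 + $14,726 + $287 + $2,203 + $8,101 + $12,163 = $62,615 (under)
1 window exceeds the threshold.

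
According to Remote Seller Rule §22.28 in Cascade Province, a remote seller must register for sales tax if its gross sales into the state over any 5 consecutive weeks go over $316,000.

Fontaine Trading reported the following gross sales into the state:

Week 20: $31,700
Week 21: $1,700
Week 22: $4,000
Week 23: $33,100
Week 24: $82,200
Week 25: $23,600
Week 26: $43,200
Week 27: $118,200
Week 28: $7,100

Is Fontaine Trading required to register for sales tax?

Week 20–Week 24: $31,700 + $1,700 + $4,000 + $33,100 + $82,200 = $152,700 (under)
Week 21–Week 25: $1,700 + $4,000 + $33,100 + $82,200 + $23,600 = $144,600 (under)
Week 22–Week 26: $4,000 + $33,100 + $82,200 + $23,600 + $43,200 = $186,100 (under)
Week 23–Week 27: $33,100 + $82,200 + $23,600 + $43,200 + $118,200 = $300,300 (under)
Week 24–Week 28: $82,200 + $23,600 + $43,200 + $118,200 + $7,100 = $274,300 (under)
No window exceeds $316,000.

No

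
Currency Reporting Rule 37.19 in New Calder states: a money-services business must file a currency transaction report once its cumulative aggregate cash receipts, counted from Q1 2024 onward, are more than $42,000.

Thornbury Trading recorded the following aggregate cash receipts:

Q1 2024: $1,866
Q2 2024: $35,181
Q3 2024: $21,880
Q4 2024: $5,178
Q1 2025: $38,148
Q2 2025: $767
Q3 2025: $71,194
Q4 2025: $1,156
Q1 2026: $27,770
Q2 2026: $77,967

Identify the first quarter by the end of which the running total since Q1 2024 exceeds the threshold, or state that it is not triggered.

Through Q1 2024: $1,866
Through Q2 2024: $37,047
Through Q3 2024: $58,927 ← exceeds threshold

Q3 2024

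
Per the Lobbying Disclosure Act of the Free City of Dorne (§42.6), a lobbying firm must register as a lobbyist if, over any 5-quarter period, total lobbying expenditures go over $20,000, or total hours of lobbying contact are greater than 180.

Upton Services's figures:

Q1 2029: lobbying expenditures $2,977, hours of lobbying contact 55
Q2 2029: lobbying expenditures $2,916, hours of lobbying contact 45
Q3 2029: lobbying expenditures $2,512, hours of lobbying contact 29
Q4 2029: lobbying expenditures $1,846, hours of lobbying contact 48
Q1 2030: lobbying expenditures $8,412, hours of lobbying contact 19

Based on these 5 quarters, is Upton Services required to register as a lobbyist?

Total lobbying expenditures: $2,977 + $2,916 + $2,512 + $1,846 + $8,412 = $18,663 (≤ $20,000).
Total hours of lobbying contact: 55 + 45 + 29 + 48 + 19 = 196 (> 180).
The test is 'or': at least one threshold is exceeded.

Yes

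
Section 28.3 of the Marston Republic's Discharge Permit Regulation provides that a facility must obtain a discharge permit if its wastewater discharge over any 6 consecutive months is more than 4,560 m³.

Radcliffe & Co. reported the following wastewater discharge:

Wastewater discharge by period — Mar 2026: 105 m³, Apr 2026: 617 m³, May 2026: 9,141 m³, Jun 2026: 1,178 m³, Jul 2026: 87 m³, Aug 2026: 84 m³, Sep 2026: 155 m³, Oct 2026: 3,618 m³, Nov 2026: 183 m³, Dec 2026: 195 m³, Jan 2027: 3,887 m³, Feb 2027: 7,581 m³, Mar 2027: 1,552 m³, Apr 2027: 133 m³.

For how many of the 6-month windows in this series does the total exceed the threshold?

8

Mar 2026–Aug 2026: 105 m³ + 617 m³ + 9,141 m³ + 1,178 m³ + 87 m³ + 84 m³ = 11,212 m³ (over)
Apr 2026–Sep 2026: 617 m³ + 9,141 m³ + 1,178 m³ + 87 m³ + 84 m³ + 155 m³ = 11,262 m³ (over)
May 2026–Oct 2026: 9,141 m³ + 1,178 m³ + 87 m³ + 84 m³ + 155 m³ + 3,618 m³ = 14,263 m³ (over)
Jun 2026–Nov 2026: 1,178 m³ + 87 m³ + 84 m³ + 155 m³ + 3,618 m³ + 183 m³ = 5,305 m³ (over)
Jul 2026–Dec 2026: 87 m³ + 84 m³ + 155 m³ + 3,618 m³ + 183 m³ + 195 m³ = 4,322 m³ (under)
Aug 2026–Jan 2027: 84 m³ + 155 m³ + 3,618 m³ + 183 m³ + 195 m³ + 3,887 m³ = 8,122 m³ (over)
Sep 2026–Feb 2027: 155 m³ + 3,618 m³ + 183 m³ + 195 m³ + 3,887 m³ + 7,581 m³ = 15,619 m³ (over)
Oct 2026–Mar 2027: 3,618 m³ + 183 m³ + 195 m³ + 3,887 m³ + 7,581 m³ + 1,552 m³ = 17,016 m³ (over)
Nov 2026–Apr 2027: 183 m³ + 195 m³ + 3,887 m³ + 7,581 m³ + 1,552 m³ + 133 m³ = 13,531 m³ (over)
8 windows exceed the threshold.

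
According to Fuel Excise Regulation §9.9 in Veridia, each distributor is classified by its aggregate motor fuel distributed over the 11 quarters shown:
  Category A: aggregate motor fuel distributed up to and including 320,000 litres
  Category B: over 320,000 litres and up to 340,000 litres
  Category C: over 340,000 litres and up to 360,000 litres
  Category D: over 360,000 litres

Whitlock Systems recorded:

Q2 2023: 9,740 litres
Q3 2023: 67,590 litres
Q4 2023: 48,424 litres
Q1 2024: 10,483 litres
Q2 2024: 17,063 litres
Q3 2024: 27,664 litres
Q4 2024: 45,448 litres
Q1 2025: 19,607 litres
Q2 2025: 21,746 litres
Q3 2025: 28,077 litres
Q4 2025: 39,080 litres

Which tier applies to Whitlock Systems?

Category B

Aggregate motor fuel distributed: 9,740 litres + 67,590 litres + 48,424 litres + 10,483 litres + 17,063 litres + 27,664 litres + 45,448 litres + 19,607 litres + 21,746 litres + 28,077 litres + 39,080 litres = 334,922 litres.
320,000 litres < 334,922 litres ≤ 340,000 litres, so Category B applies.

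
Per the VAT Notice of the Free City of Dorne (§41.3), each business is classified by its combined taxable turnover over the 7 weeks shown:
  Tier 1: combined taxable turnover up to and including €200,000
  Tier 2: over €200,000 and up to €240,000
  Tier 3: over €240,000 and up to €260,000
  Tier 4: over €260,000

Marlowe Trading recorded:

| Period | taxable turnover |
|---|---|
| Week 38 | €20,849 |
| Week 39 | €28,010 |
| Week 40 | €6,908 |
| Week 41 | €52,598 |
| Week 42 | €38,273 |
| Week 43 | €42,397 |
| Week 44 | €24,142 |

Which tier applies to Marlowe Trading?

Combined taxable turnover: €20,849 + €28,010 + €6,908 + €52,598 + €38,273 + €42,397 + €24,142 = €213,177.
€200,000 < €213,177 ≤ €240,000, so Tier 2 applies.

Tier 2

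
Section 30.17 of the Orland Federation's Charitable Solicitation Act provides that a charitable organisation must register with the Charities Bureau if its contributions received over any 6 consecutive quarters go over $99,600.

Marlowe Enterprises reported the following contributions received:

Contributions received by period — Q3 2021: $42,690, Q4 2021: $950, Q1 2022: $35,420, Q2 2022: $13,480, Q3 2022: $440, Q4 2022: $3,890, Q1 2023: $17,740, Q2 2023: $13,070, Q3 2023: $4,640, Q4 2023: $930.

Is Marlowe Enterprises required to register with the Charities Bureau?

Q3 2021–Q4 2022: $42,690 + $950 + $35,420 + $13,480 + $440 + $3,890 = $96,870 (under)
Q4 2021–Q1 2023: $950 + $35,420 + $13,480 + $440 + $3,890 + $17,740 = $71,920 (under)
Q1 2022–Q2 2023: $35,420 + $13,480 + $440 + $3,890 + $17,740 + $13,070 = $84,040 (under)
Q2 2022–Q3 2023: $13,480 + $440 + $3,890 + $17,740 + $13,070 + $4,640 = $53,260 (under)
Q3 2022–Q4 2023: $440 + $3,890 + $17,740 + $13,070 + $4,640 + $930 = $40,710 (under)
No window exceeds $99,600.

No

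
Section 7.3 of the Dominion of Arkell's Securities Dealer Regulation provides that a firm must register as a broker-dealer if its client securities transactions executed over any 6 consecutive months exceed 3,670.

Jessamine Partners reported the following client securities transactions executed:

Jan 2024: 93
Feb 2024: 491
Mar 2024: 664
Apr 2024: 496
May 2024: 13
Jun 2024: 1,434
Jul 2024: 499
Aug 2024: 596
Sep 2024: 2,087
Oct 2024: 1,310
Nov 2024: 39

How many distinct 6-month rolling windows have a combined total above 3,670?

Jan 2024–Jun 2024: 93 + 491 + 664 + 496 + 13 + 1,434 = 3,191 (under)
Feb 2024–Jul 2024: 491 + 664 + 496 + 13 + 1,434 + 499 = 3,597 (under)
Mar 2024–Aug 2024: 664 + 496 + 13 + 1,434 + 499 + 596 = 3,702 (over)
Apr 2024–Sep 2024: 496 + 13 + 1,434 + 499 + 596 + 2,087 = 5,125 (over)
May 2024–Oct 2024: 13 + 1,434 + 499 + 596 + 2,087 + 1,310 = 5,939 (over)
Jun 2024–Nov 2024: 1,434 + 499 + 596 + 2,087 + 1,310 + 39 = 5,965 (over)
4 windows exceed the threshold.

4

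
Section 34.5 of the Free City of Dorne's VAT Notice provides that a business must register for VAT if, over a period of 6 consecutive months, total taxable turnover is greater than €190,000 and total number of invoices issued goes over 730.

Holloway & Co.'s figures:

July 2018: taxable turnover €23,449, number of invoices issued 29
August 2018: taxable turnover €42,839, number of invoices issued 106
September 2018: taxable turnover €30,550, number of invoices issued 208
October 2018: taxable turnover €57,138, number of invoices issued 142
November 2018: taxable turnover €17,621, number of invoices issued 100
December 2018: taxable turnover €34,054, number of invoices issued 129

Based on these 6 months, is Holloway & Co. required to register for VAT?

Total taxable turnover: €23,449 + €42,839 + €30,550 + €57,138 + €17,621 + €34,054 = €205,651 (> €190,000).
Total number of invoices issued: 29 + 106 + 208 + 142 + 100 + 129 = 714 (≤ 730).
The test is 'and': the rule requires both, and at least one is not exceeded.

No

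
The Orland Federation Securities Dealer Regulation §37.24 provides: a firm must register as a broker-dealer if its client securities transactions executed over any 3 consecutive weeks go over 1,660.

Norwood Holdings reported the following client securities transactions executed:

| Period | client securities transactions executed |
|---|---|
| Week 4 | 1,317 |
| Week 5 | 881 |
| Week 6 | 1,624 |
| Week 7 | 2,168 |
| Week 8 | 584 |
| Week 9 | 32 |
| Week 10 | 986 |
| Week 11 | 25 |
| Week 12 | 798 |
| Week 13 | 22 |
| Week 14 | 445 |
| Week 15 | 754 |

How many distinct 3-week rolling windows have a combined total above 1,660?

5

Week 4–Week 6: 1,317 + 881 + 1,624 = 3,822 (over)
Week 5–Week 7: 881 + 1,624 + 2,168 = 4,673 (over)
Week 6–Week 8: 1,624 + 2,168 + 584 = 4,376 (over)
Week 7–Week 9: 2,168 + 584 + 32 = 2,784 (over)
Week 8–Week 10: 584 + 32 + 986 = 1,602 (under)
Week 9–Week 11: 32 + 986 + 25 = 1,043 (under)
Week 10–Week 12: 986 + 25 + 798 = 1,809 (over)
Week 11–Week 13: 25 + 798 + 22 = 845 (under)
Week 12–Week 14: 798 + 22 + 445 = 1,265 (under)
Week 13–Week 15: 22 + 445 + 754 = 1,221 (under)
5 windows exceed the threshold.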